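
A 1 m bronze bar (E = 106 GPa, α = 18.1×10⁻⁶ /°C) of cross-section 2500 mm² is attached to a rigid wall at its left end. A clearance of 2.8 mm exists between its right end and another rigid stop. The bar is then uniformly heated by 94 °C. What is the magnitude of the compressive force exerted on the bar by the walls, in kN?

P ≈ 0 kN

Free thermal elongation = αΔT L = 18.1×10⁻⁶ × 94 × 1000 = 1.701 mm.
This is smaller than the 2.8 mm clearance, so the bar expands freely without reaching the stop — the stress is zero.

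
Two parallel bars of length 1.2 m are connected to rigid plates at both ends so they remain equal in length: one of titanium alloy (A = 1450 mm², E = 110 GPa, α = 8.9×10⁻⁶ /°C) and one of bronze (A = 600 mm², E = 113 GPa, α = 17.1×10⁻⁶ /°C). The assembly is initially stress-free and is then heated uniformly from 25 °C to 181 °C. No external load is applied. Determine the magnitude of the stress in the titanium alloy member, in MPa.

σ ≈ 42 MPa (tensile)

Both members must finish at the same length. With the larger α, the bronze tends to over-expand; the plates restrain it, putting the bronze in compression and the titanium alloy in tension. With no external load the two internal forces are equal and opposite, magnitude P.
Equating the net (thermal + elastic) strains gives |α₁ − α₂|·ΔT = P·[1/(A₁E₁) + 1/(A₂E₂)].
|α₁ − α₂|·ΔT = 8.2×10⁻⁶ × 156 = 0.001279.
1/(A₁E₁) + 1/(A₂E₂) = 1/(1450×110×10³) + 1/(600×113×10³) = 2.102×10⁻⁸ N⁻¹.
So P = 0.001279 / 2.102×10⁻⁸ = 60.86 kN.
σ_{titanium alloy} = P/A₁ = 60860/1450 = 41.97 MPa, tensile.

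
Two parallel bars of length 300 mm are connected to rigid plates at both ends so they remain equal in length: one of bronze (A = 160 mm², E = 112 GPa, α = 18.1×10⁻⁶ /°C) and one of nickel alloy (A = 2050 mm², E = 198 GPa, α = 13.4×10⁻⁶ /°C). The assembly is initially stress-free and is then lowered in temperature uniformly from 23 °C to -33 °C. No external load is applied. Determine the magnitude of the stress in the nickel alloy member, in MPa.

σ ≈ 2.2 MPa (compressive)

Both members must finish at the same length. With the larger α, the bronze tends to over-contract; the plates restrain it, putting the bronze in tension and the nickel alloy in compression. With no external load the two internal forces are equal and opposite, magnitude P.
Compatibility of the two members (thermal + elastic change equal): (α₁ − α₂)ΔT = P·[1/(A₁E₁) + 1/(A₂E₂)].
|α₁ − α₂|·ΔT = 4.7×10⁻⁶ × 56 = 0.0002632.
1/(A₁E₁) + 1/(A₂E₂) = 1/(160×112×10³) + 1/(2050×198×10³) = 5.827×10⁻⁸ N⁻¹.
So P = 0.0002632 / 5.827×10⁻⁸ = 4.517 kN.
σ_{nickel alloy} = P/A₂ = 4517/2050 = 2.203 MPa, compressive.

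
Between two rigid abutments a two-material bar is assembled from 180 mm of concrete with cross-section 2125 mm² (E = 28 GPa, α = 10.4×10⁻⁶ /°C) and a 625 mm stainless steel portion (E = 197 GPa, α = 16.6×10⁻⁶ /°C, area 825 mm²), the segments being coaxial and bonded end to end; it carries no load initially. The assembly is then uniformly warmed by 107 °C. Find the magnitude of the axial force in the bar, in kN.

P ≈ 191 kN (compressive)

If the supports were absent, the total length change would be Σ αᵢΔT Lᵢ = 10.4×10⁻⁶×107×180 + 16.6×10⁻⁶×107×625 = 1.31 mm.
The rigid supports impose zero overall length change; the single axial force P common to all segments must satisfy P Σ Lᵢ/(AᵢEᵢ) = δ_free.
The series flexibility is Σ Lᵢ/(AᵢEᵢ) = 180/(2125×28×10³) + 625/(825×197×10³) = 6.871×10⁻⁶ mm/N.
Hence P = δ_free / Σ(L/AE) = 1.31/6.871×10⁻⁶ = 190.7 kN (compressive).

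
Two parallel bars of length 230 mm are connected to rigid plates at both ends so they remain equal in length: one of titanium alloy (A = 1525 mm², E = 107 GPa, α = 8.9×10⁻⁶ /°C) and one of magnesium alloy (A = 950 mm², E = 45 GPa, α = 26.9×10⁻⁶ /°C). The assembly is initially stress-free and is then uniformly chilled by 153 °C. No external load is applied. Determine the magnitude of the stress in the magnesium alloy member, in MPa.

σ ≈ 98.2 MPa (tensile)

Equilibrium of a rigid end plate with no external load gives equal and opposite internal forces ±P in the two members. Since α_{magnesium alloy} > α_{titanium alloy}, cooling drives the magnesium alloy into tension and the titanium alloy into compression.
Setting the final lengths equal and cancelling L: (α₁ − α₂)ΔT = P/(A₁E₁) + P/(A₂E₂).
|α₁ − α₂|·ΔT = 18×10⁻⁶ × 153 = 0.002754.
1/(A₁E₁) + 1/(A₂E₂) = 1/(1525×107×10³) + 1/(950×45×10³) = 2.952×10⁻⁸ N⁻¹.
P = 0.002754 / 2.952×10⁻⁸ = 93290 N = 93.29 kN.
σ_{magnesium alloy} = P/A₂ = 93290/950 = 98.2 MPa, tensile.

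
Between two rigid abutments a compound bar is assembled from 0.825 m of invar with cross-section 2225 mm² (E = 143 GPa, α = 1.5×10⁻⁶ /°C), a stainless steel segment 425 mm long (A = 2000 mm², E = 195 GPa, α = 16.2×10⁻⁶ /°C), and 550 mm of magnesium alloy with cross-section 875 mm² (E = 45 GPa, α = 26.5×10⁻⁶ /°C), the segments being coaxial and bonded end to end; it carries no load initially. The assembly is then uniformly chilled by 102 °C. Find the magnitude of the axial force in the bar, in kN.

With the walls removed the bar would change length by δ_free = Σ αᵢΔT Lᵢ = 1.5×10⁻⁶×102×825 + 16.2×10⁻⁶×102×425 + 26.5×10⁻⁶×102×550 = 2.315 mm.
The rigid supports impose zero overall length change; the single axial force P common to all segments must satisfy P Σ Lᵢ/(AᵢEᵢ) = δ_free.
Σ Lᵢ/(AᵢEᵢ) = 825/(2225×143×10³) + 425/(2000×195×10³) + 550/(875×45×10³) = 1.765×10⁻⁵ mm/N.
Hence P = δ_free / Σ(L/AE) = 2.315/1.765×10⁻⁵ = 131.2 kN (tensile).

P ≈ 131 kN (tensile)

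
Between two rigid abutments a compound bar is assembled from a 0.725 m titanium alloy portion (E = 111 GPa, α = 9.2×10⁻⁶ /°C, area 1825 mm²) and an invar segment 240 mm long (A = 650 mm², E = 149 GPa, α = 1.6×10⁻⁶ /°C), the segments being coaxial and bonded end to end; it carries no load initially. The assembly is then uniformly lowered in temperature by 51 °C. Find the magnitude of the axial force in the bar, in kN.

P ≈ 59.4 kN (tensile)

If the supports were absent, the total length change would be Σ αᵢΔT Lᵢ = 9.2×10⁻⁶×51×725 + 1.6×10⁻⁶×51×240 = 0.3598 mm.
Since the ends are fixed, an axial force P builds up, equal in every segment, with P · Σ Lᵢ/(AᵢEᵢ) = δ_free.
Σ Lᵢ/(AᵢEᵢ) = 725/(1825×111×10³) + 240/(650×149×10³) = 6.057×10⁻⁶ mm/N.
Hence P = δ_free / Σ(L/AE) = 0.3598/6.057×10⁻⁶ = 59.39 kN (tensile).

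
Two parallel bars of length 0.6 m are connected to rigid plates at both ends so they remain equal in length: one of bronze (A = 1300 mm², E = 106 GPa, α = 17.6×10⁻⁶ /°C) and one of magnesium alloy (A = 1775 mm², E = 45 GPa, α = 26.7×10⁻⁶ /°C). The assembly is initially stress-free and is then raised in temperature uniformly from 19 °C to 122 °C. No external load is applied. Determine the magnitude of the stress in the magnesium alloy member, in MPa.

Both members must finish at the same length. With the larger α, the magnesium alloy tends to over-expand; the plates restrain it, putting the magnesium alloy in compression and the bronze in tension. With no external load the two internal forces are equal and opposite, magnitude P.
Setting the final lengths equal and cancelling L: (α₁ − α₂)ΔT = P/(A₁E₁) + P/(A₂E₂).
|α₁ − α₂|·ΔT = 9.1×10⁻⁶ × 103 = 0.0009373.
1/(A₁E₁) + 1/(A₂E₂) = 1/(1300×106×10³) + 1/(1775×45×10³) = 1.978×10⁻⁸ N⁻¹.
So P = 0.0009373 / 1.978×10⁻⁸ = 47.39 kN.
σ_{magnesium alloy} = P/A₂ = 47390/1775 = 26.7 MPa, compressive.

σ ≈ 26.7 MPa (compressive)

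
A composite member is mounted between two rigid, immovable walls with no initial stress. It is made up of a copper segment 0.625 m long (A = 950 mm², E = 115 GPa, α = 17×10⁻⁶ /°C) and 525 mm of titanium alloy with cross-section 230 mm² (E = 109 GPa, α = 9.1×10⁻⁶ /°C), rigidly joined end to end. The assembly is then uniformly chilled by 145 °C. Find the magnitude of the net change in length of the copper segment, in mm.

|ΔL| ≈ 1.06 mm

If the supports were absent, the total length change would be Σ αᵢΔT Lᵢ = 17×10⁻⁶×145×625 + 9.1×10⁻⁶×145×525 = 2.233 mm.
Since the ends are fixed, an axial force P builds up, equal in every segment, with P · Σ Lᵢ/(AᵢEᵢ) = δ_free.
The series flexibility is Σ Lᵢ/(AᵢEᵢ) = 625/(950×115×10³) + 525/(230×109×10³) = 2.666×10⁻⁵ mm/N.
Hence P = δ_free / Σ(L/AE) = 2.233/2.666×10⁻⁵ = 83.77 kN (tensile).
For the copper segment, free thermal change = 17×10⁻⁶×145×625 = 1.541 mm and elastic change from P = 83770×625/(950×115×10³) = 0.4792 mm; these oppose, so the net change is 1.06 mm (segment shortens).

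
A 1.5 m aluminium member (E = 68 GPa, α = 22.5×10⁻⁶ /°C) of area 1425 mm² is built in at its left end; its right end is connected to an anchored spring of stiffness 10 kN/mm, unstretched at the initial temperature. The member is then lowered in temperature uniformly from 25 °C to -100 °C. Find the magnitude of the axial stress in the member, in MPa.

σ ≈ 25.6 MPa (tensile)

If the spring were absent the member would shorten by αΔT L = 22.5×10⁻⁶ × 125 × 1500 = 4.219 mm.
With a force P in the spring, the elastic change of the member is PL/(AE) and that of the spring is P/k; compatibility requires their sum to equal δ_free.
P [ L/(AE) + 1/k ] = δ_free → P [ 1500/(1425×68×10³) + 1/(10×10³) ] = 4.219.
P = 4.219 / 0.0001155 = 36530 N.
σ = P/A = 36530/1425 = 25.64 MPa.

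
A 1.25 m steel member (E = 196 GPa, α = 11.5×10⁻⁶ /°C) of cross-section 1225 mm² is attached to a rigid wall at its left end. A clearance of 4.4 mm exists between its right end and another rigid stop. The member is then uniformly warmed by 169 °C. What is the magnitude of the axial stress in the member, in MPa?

If the wall were absent the member would grow by αΔT L = 11.5×10⁻⁶ × 169 × 1250 = 2.429 mm.
Since δ_free = 2.43 mm is less than the 4.4 mm gap, the member never touches the wall. No axial force develops.

σ ≈ 0 MPa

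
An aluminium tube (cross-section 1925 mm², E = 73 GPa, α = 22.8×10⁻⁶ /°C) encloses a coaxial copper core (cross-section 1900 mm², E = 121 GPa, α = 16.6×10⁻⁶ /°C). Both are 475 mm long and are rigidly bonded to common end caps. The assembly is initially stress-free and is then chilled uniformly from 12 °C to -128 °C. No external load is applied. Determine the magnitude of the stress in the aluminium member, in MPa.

Equilibrium of a rigid end plate with no external load gives equal and opposite internal forces ±P in the two members. Since α_{aluminium} > α_{copper}, cooling drives the aluminium into tension and the copper into compression.
Equating the net (thermal + elastic) strains gives |α₁ − α₂|·ΔT = P·[1/(A₁E₁) + 1/(A₂E₂)].
|α₁ − α₂|·ΔT = 6.2×10⁻⁶ × 140 = 0.000868.
1/(A₁E₁) + 1/(A₂E₂) = 1/(1925×73×10³) + 1/(1900×121×10³) = 1.147×10⁻⁸ N⁻¹.
P = 0.000868 / 1.147×10⁻⁸ = 75700 N = 75.7 kN.
σ_{aluminium} = P/A₁ = 75700/1925 = 39.33 MPa, tensile.

σ ≈ 39.3 MPa (tensile)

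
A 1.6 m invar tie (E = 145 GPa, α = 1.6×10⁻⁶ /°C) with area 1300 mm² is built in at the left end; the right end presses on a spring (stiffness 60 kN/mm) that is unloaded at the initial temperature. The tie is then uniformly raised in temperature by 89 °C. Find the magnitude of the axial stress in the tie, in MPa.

The unrestrained thermal change is αΔT L = 1.6×10⁻⁶ × 89 × 1600 = 0.2278 mm.
Let P be the compressive force at the spring. The tie shortens elastically by PL/(AE) and the spring compresses by P/k; together these equal δ_free.
So P = δ_free / [L/(AE) + 1/k] = 0.2278 / [ 1600/(1300×145×10³) + 1/(60×10³) ].
P = 0.2278 / 2.515×10⁻⁵ = 9058 N.
σ = P/A = 9058/1300 = 6.967 MPa.

σ ≈ 6.97 MPa (compressive)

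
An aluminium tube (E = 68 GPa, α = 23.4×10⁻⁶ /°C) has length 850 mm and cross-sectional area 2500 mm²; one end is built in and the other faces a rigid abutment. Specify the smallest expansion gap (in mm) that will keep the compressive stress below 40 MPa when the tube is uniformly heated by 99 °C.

g ≈ 1.47 mm

Free expansion if unrestrained: δ_free = αΔT L = 23.4×10⁻⁶ × 99 × 850 = 1.969 mm.
A stress of 40 MPa corresponds to the wall pushing the tube back by σL/E = 40×850/(68×10³) = 0.5 mm.
The gap must absorb the remainder: g_min = 1.969 − 0.5 = 1.469 mm.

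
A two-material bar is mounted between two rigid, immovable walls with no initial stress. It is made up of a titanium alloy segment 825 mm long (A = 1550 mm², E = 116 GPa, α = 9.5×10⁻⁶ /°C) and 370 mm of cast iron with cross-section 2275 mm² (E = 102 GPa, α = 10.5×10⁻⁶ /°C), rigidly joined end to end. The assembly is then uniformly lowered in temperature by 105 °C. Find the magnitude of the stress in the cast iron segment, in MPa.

σ ≈ 87.5 MPa (tensile)

If the supports were absent, the total length change would be Σ αᵢΔT Lᵢ = 9.5×10⁻⁶×105×825 + 10.5×10⁻⁶×105×370 = 1.231 mm.
The walls prevent any net length change, so an axial force P (same in every segment) develops. Compatibility: P · Σ Lᵢ/(AᵢEᵢ) = δ_free.
Σ Lᵢ/(AᵢEᵢ) = 825/(1550×116×10³) + 370/(2275×102×10³) = 6.183×10⁻⁶ mm/N.
P = 1.231 / 6.183×10⁻⁶ = 199100 N = 199.1 kN, tensile.
σ_{cast iron} = P / A = 199100 / 2275 = 87.51 MPa.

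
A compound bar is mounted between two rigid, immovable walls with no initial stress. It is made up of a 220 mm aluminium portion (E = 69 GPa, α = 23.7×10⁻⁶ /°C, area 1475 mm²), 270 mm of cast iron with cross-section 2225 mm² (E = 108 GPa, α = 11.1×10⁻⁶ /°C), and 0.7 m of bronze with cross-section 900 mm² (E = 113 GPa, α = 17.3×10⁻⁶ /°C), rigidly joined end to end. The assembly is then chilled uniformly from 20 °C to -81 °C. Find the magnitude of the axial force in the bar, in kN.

P ≈ 202 kN (tensile)

With the walls removed the bar would change length by δ_free = Σ αᵢΔT Lᵢ = 23.7×10⁻⁶×101×220 + 11.1×10⁻⁶×101×270 + 17.3×10⁻⁶×101×700 = 2.052 mm.
The walls prevent any net length change, so an axial force P (same in every segment) develops. Compatibility: P · Σ Lᵢ/(AᵢEᵢ) = δ_free.
The series flexibility is Σ Lᵢ/(AᵢEᵢ) = 220/(1475×69×10³) + 270/(2225×108×10³) + 700/(900×113×10³) = 1.017×10⁻⁵ mm/N.
P = 2.052 / 1.017×10⁻⁵ = 201800 N = 201.8 kN, tensile.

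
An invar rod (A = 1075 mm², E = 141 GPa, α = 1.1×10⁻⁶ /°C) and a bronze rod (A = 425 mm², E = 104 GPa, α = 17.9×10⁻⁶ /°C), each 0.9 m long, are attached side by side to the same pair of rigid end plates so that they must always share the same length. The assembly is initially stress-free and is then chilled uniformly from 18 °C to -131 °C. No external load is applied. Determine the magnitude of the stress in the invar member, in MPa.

Equilibrium of a rigid end plate with no external load gives equal and opposite internal forces ±P in the two members. Since α_{bronze} > α_{invar}, cooling drives the bronze into tension and the invar into compression.
Compatibility of the two members (thermal + elastic change equal): (α₁ − α₂)ΔT = P·[1/(A₁E₁) + 1/(A₂E₂)].
|α₁ − α₂|·ΔT = 16.8×10⁻⁶ × 149 = 0.002503.
1/(A₁E₁) + 1/(A₂E₂) = 1/(1075×141×10³) + 1/(425×104×10³) = 2.922×10⁻⁸ N⁻¹.
So P = 0.002503 / 2.922×10⁻⁸ = 85.66 kN.
σ_{invar} = P/A₁ = 85660/1075 = 79.69 MPa, compressive.

σ ≈ 79.7 MPa (compressive)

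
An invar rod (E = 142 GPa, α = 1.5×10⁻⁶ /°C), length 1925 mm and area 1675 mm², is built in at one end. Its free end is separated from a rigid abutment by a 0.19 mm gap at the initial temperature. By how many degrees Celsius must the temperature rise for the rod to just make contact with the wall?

ΔT ≈ 65.8 °C

Contact occurs when the free expansion equals the gap: αΔT L = 0.19 mm.
ΔT = 0.19 / (1.5×10⁻⁶ × 1925) = 65.8 °C.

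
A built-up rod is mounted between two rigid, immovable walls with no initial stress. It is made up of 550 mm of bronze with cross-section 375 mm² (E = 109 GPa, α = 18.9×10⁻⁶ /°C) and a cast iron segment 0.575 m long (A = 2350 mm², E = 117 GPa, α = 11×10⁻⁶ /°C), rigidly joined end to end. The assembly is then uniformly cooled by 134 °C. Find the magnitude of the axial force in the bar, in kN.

Free thermal contraction of the whole bar: Σ αᵢΔT Lᵢ = 18.9×10⁻⁶×134×550 + 11×10⁻⁶×134×575 = 2.24 mm.
Since the ends are fixed, an axial force P builds up, equal in every segment, with P · Σ Lᵢ/(AᵢEᵢ) = δ_free.
Σ Lᵢ/(AᵢEᵢ) = 550/(375×109×10³) + 575/(2350×117×10³) = 1.555×10⁻⁵ mm/N.
P = 2.24 / 1.555×10⁻⁵ = 144100 N = 144.1 kN, tensile.

P ≈ 144 kN (tensile)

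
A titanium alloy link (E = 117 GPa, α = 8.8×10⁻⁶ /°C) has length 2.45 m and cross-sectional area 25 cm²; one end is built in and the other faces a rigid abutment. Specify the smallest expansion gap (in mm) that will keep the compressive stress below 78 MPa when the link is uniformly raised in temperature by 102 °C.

g ≈ 0.566 mm

With no wall the link would lengthen by αΔT L = 8.8×10⁻⁶ × 102 × 2450 = 2.199 mm.
At the allowable stress the elastic shortening the wall may impose is σL/E = 78 × 2450 / (117×10³) = 1.633 mm.
So the gap has to take up the difference, g_min = δ_free − σL/E = 2.199 − 1.633 = 0.5658 mm.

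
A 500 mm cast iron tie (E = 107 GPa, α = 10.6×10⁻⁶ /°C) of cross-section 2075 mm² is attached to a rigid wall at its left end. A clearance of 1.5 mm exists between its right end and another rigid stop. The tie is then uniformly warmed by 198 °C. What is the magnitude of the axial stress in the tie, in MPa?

σ ≈ 0 MPa

Unrestrained expansion: δ_free = αΔT L = 10.6×10⁻⁶ × 198 × 500 = 1.049 mm.
Since δ_free = 1.05 mm is less than the 1.5 mm gap, the tie never touches the wall. No axial force develops.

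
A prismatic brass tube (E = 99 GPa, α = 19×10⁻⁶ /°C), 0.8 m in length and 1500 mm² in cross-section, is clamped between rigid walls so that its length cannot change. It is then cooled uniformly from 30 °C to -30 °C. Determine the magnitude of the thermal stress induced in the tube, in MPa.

With length fixed, the mechanical strain must cancel the thermal strain αΔT = 19×10⁻⁶ × 60 = 1140×10⁻⁶.
The stress required to suppress this strain is σ = Eε = 99×10³ × 1140×10⁻⁶ = 112.9 MPa, tensile since the tube is trying to contract.

σ ≈ 113 MPa (tensile)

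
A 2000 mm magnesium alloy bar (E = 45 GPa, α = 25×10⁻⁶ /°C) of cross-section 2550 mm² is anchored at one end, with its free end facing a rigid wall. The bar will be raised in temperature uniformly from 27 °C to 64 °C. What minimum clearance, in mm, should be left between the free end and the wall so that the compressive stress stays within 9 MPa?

With no wall the bar would lengthen by αΔT L = 25×10⁻⁶ × 37 × 2000 = 1.85 mm.
A stress of 9 MPa corresponds to the wall pushing the bar back by σL/E = 9×2000/(45×10³) = 0.4 mm.
The gap must absorb the remainder: g_min = 1.85 − 0.4 = 1.45 mm.

g ≈ 1.45 mm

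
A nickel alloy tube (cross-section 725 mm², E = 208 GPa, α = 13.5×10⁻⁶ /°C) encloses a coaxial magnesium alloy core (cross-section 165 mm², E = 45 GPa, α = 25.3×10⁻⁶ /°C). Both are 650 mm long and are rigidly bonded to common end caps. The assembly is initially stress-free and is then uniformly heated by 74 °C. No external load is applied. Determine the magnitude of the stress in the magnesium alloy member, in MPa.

Equilibrium of a rigid end plate with no external load gives equal and opposite internal forces ±P in the two members. Since α_{magnesium alloy} > α_{nickel alloy}, heating drives the magnesium alloy into compression and the nickel alloy into tension.
Equating the net (thermal + elastic) strains gives |α₁ − α₂|·ΔT = P·[1/(A₁E₁) + 1/(A₂E₂)].
|α₁ − α₂|·ΔT = 11.8×10⁻⁶ × 74 = 0.0008732.
1/(A₁E₁) + 1/(A₂E₂) = 1/(725×208×10³) + 1/(165×45×10³) = 1.413×10⁻⁷ N⁻¹.
P = 0.0008732 / 1.413×10⁻⁷ = 6179 N = 6.179 kN.
σ_{magnesium alloy} = P/A₂ = 6179/165 = 37.45 MPa, compressive.

σ ≈ 37.5 MPa (compressive)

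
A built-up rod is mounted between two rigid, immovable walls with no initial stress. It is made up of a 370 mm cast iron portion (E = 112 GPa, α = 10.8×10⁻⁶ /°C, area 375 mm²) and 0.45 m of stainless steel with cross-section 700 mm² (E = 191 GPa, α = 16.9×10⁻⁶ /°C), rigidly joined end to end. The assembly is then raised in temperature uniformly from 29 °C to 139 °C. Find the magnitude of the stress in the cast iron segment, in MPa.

σ ≈ 279 MPa (compressive)

Free thermal expansion of the whole bar: Σ αᵢΔT Lᵢ = 10.8×10⁻⁶×110×370 + 16.9×10⁻⁶×110×450 = 1.276 mm.
Since the ends are fixed, an axial force P builds up, equal in every segment, with P · Σ Lᵢ/(AᵢEᵢ) = δ_free.
The series flexibility is Σ Lᵢ/(AᵢEᵢ) = 370/(375×112×10³) + 450/(700×191×10³) = 1.218×10⁻⁵ mm/N.
Hence P = δ_free / Σ(L/AE) = 1.276/1.218×10⁻⁵ = 104.8 kN (compressive).
σ_{cast iron} = P / A = 104800 / 375 = 279.5 MPa.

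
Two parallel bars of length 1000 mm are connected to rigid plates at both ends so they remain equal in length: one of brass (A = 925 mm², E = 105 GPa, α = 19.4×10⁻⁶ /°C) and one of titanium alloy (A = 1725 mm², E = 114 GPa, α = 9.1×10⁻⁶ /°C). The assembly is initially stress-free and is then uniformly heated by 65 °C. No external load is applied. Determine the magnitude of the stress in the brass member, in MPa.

σ ≈ 47.1 MPa (compressive)

The brass has the larger α, so on heating it would change length more than the titanium alloy if both were free. The rigid plates force a common final length, so the brass is put into compression and the titanium alloy into tension, with equal and opposite forces P (no external load).
Setting the final lengths equal and cancelling L: (α₁ − α₂)ΔT = P/(A₁E₁) + P/(A₂E₂).
|α₁ − α₂|·ΔT = 10.3×10⁻⁶ × 65 = 0.0006695.
1/(A₁E₁) + 1/(A₂E₂) = 1/(925×105×10³) + 1/(1725×114×10³) = 1.538×10⁻⁸ N⁻¹.
So P = 0.0006695 / 1.538×10⁻⁸ = 43.53 kN.
σ_{brass} = P/A₁ = 43530/925 = 47.06 MPa, compressive.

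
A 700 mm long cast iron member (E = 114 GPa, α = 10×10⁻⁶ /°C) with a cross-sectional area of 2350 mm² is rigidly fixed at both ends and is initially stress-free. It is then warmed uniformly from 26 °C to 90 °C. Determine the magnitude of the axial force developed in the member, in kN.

P ≈ 171 kN (compressive)

Full restraint means ε = 0, so the stress is σ = EαΔT = 114×10³ × 10×10⁻⁶ × 64 = 72.96 MPa.
Axial force P = σA = 72.96 × 2350 = 171500 N = 171.5 kN, compressive.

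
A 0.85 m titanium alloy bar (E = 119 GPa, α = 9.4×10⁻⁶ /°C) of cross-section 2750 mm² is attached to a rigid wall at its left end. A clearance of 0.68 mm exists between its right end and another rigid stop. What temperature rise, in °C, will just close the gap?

ΔT ≈ 85.1 °C

Contact occurs when the free expansion equals the gap: αΔT L = 0.68 mm.
ΔT = 0.68 / (9.4×10⁻⁶ × 850) = 85.11 °C.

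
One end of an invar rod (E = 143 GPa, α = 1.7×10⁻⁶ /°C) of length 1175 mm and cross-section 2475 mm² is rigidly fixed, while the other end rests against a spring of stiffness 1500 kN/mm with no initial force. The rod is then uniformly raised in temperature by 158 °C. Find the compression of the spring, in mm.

The unrestrained thermal change is αΔT L = 1.7×10⁻⁶ × 158 × 1175 = 0.3156 mm.
With a force P in the spring, the elastic change of the rod is PL/(AE) and that of the spring is P/k; compatibility requires their sum to equal δ_free.
P [ L/(AE) + 1/k ] = δ_free → P [ 1175/(2475×143×10³) + 1/(1500×10³) ] = 0.3156.
P = 0.3156 / 3.987×10⁻⁶ = 79170 N.
Spring compression = P/k = 79170/(1500×10³) = 0.05278 mm.

δ ≈ 0.0528 mm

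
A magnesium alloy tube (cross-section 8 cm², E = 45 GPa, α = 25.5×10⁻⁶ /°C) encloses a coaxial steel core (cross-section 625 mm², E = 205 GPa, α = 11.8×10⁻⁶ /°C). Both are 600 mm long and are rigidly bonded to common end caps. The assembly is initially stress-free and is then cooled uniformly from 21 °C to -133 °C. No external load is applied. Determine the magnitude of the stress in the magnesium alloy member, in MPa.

The magnesium alloy has the larger α, so on cooling it would change length more than the steel if both were free. The rigid plates force a common final length, so the magnesium alloy is put into tension and the steel into compression, with equal and opposite forces P (no external load).
Compatibility of the two members (thermal + elastic change equal): (α₁ − α₂)ΔT = P·[1/(A₁E₁) + 1/(A₂E₂)].
|α₁ − α₂|·ΔT = 13.7×10⁻⁶ × 154 = 0.00211.
1/(A₁E₁) + 1/(A₂E₂) = 1/(800×45×10³) + 1/(625×205×10³) = 3.558×10⁻⁸ N⁻¹.
So P = 0.00211 / 3.558×10⁻⁸ = 59.29 kN.
σ_{magnesium alloy} = P/A₁ = 59290/800 = 74.12 MPa, tensile.

σ ≈ 74.1 MPa (tensile)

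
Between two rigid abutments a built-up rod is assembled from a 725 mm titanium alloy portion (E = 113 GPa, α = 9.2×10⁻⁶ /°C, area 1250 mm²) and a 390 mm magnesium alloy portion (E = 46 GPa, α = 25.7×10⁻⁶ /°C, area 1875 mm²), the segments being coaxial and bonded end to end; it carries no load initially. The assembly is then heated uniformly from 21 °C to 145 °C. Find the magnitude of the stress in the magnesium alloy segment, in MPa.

Free thermal expansion of the whole bar: Σ αᵢΔT Lᵢ = 9.2×10⁻⁶×124×725 + 25.7×10⁻⁶×124×390 = 2.07 mm.
Since the ends are fixed, an axial force P builds up, equal in every segment, with P · Σ Lᵢ/(AᵢEᵢ) = δ_free.
The series flexibility is Σ Lᵢ/(AᵢEᵢ) = 725/(1250×113×10³) + 390/(1875×46×10³) = 9.654×10⁻⁶ mm/N.
Hence P = δ_free / Σ(L/AE) = 2.07/9.654×10⁻⁶ = 214.4 kN (compressive).
σ_{magnesium alloy} = P / A = 214400 / 1875 = 114.3 MPa.

σ ≈ 114 MPa (compressive)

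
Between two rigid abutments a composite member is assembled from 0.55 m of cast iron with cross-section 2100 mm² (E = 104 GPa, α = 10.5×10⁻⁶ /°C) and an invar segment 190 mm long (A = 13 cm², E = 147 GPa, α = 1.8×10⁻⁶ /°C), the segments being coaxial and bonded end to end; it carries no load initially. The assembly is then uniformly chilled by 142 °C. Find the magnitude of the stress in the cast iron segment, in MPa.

If the supports were absent, the total length change would be Σ αᵢΔT Lᵢ = 10.5×10⁻⁶×142×550 + 1.8×10⁻⁶×142×190 = 0.8686 mm.
The walls prevent any net length change, so an axial force P (same in every segment) develops. Compatibility: P · Σ Lᵢ/(AᵢEᵢ) = δ_free.
The series flexibility is Σ Lᵢ/(AᵢEᵢ) = 550/(2100×104×10³) + 190/(1300×147×10³) = 3.513×10⁻⁶ mm/N.
P = 0.8686 / 3.513×10⁻⁶ = 247300 N = 247.3 kN, tensile.
σ_{cast iron} = P / A = 247300 / 2100 = 117.8 MPa.

σ ≈ 118 MPa (tensile)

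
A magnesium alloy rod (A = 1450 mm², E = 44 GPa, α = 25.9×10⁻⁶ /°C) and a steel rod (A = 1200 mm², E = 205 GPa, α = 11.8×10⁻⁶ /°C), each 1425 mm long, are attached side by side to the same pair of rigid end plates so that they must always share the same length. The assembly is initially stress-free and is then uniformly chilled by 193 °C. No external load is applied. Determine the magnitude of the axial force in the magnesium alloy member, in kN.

P ≈ 138 kN (tensile in the magnesium alloy)

Equilibrium of a rigid end plate with no external load gives equal and opposite internal forces ±P in the two members. Since α_{magnesium alloy} > α_{steel}, cooling drives the magnesium alloy into tension and the steel into compression.
Equating the net (thermal + elastic) strains gives |α₁ − α₂|·ΔT = P·[1/(A₁E₁) + 1/(A₂E₂)].
|α₁ − α₂|·ΔT = 14.1×10⁻⁶ × 193 = 0.002721.
1/(A₁E₁) + 1/(A₂E₂) = 1/(1450×44×10³) + 1/(1200×205×10³) = 1.974×10⁻⁸ N⁻¹.
P = 0.002721 / 1.974×10⁻⁸ = 137900 N = 137.9 kN.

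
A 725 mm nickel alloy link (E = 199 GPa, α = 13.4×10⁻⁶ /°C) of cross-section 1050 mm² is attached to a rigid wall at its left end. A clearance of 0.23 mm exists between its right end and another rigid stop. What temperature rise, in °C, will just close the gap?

ΔT ≈ 23.7 °C

Contact occurs when the free expansion equals the gap: αΔT L = 0.23 mm.
ΔT = 0.23 / (13.4×10⁻⁶ × 725) = 23.67 °C.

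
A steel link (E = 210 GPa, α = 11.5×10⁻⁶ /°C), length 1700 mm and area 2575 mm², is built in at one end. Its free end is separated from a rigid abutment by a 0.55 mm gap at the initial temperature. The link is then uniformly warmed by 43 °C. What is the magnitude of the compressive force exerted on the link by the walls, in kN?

P ≈ 92.5 kN

Free thermal elongation = αΔT L = 11.5×10⁻⁶ × 43 × 1700 = 0.8407 mm.
This exceeds the 0.55 mm gap, so the wall pushes back. The portion of expansion that must be recovered elastically is δ_free − gap = 0.8407 − 0.55 = 0.2907 mm.
Compatibility: PL/(AE) = 0.2907 mm, so σ = P/A = E × (0.2907/1700) = 35.9 MPa.
Force on the wall = σA = 35.9 × 2575 mm² = 92.45 kN.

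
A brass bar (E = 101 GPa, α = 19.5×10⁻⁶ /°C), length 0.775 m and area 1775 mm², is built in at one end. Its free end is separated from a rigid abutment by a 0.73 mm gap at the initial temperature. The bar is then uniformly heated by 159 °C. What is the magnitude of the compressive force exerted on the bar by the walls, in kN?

Unrestrained expansion: δ_free = αΔT L = 19.5×10⁻⁶ × 159 × 775 = 2.403 mm.
This exceeds the 0.73 mm gap, so the wall pushes back. The portion of expansion that must be recovered elastically is δ_free − gap = 2.403 − 0.73 = 1.673 mm.
Compatibility: PL/(AE) = 1.673 mm, so σ = P/A = E × (1.673/775) = 218 MPa.
P = σA = 218 × 1775 = 387 kN.

P ≈ 387 kN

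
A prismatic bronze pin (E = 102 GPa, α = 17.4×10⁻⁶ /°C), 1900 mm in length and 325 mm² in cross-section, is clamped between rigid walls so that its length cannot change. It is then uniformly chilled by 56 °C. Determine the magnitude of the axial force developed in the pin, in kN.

P ≈ 32.3 kN (tensile)

Full restraint means ε = 0, so the stress is σ = EαΔT = 102×10³ × 17.4×10⁻⁶ × 56 = 99.39 MPa.
Then P = σA = 99.39 × 325 mm² = 32.3 kN, tensile.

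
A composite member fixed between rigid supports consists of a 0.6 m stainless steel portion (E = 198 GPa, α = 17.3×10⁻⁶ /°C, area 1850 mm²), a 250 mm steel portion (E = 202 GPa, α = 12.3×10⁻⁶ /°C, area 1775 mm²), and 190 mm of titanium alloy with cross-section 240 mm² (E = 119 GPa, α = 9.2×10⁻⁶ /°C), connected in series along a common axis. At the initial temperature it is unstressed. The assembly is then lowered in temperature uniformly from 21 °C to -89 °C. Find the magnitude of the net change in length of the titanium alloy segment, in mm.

|ΔL| ≈ 1.05 mm

If the supports were absent, the total length change would be Σ αᵢΔT Lᵢ = 17.3×10⁻⁶×110×600 + 12.3×10⁻⁶×110×250 + 9.2×10⁻⁶×110×190 = 1.672 mm.
The rigid supports impose zero overall length change; the single axial force P common to all segments must satisfy P Σ Lᵢ/(AᵢEᵢ) = δ_free.
The series flexibility is Σ Lᵢ/(AᵢEᵢ) = 600/(1850×198×10³) + 250/(1775×202×10³) + 190/(240×119×10³) = 8.988×10⁻⁶ mm/N.
P = 1.672 / 8.988×10⁻⁶ = 186100 N = 186.1 kN, tensile.
For the titanium alloy segment, free thermal change = 9.2×10⁻⁶×110×190 = 0.1923 mm and elastic change from P = 186100×190/(240×119×10³) = 1.238 mm; these oppose, so the net change is 1.05 mm (segment lengthens).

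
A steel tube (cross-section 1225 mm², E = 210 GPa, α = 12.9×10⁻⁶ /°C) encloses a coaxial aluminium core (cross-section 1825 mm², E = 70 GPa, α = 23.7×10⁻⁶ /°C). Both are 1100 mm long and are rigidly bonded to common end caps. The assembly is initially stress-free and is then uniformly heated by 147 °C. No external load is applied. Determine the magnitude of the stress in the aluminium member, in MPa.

Equilibrium of a rigid end plate with no external load gives equal and opposite internal forces ±P in the two members. Since α_{aluminium} > α_{steel}, heating drives the aluminium into compression and the steel into tension.
Setting the final lengths equal and cancelling L: (α₁ − α₂)ΔT = P/(A₁E₁) + P/(A₂E₂).
|α₁ − α₂|·ΔT = 10.8×10⁻⁶ × 147 = 0.001588.
1/(A₁E₁) + 1/(A₂E₂) = 1/(1225×210×10³) + 1/(1825×70×10³) = 1.172×10⁻⁸ N⁻¹.
So P = 0.001588 / 1.172×10⁻⁸ = 135.5 kN.
σ_{aluminium} = P/A₂ = 135500/1825 = 74.26 MPa, compressive.

σ ≈ 74.3 MPa (compressive)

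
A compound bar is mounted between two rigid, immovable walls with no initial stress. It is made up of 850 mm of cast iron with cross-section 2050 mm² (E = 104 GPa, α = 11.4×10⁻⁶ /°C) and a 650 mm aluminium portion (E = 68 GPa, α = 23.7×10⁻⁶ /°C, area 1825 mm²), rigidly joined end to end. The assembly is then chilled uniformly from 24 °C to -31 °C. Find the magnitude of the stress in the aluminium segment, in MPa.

σ ≈ 82 MPa (tensile)

With the walls removed the bar would change length by δ_free = Σ αᵢΔT Lᵢ = 11.4×10⁻⁶×55×850 + 23.7×10⁻⁶×55×650 = 1.38 mm.
The rigid supports impose zero overall length change; the single axial force P common to all segments must satisfy P Σ Lᵢ/(AᵢEᵢ) = δ_free.
The series flexibility is Σ Lᵢ/(AᵢEᵢ) = 850/(2050×104×10³) + 650/(1825×68×10³) = 9.225×10⁻⁶ mm/N.
Hence P = δ_free / Σ(L/AE) = 1.38/9.225×10⁻⁶ = 149.6 kN (tensile).
σ_{aluminium} = P / A = 149600 / 1825 = 81.99 MPa.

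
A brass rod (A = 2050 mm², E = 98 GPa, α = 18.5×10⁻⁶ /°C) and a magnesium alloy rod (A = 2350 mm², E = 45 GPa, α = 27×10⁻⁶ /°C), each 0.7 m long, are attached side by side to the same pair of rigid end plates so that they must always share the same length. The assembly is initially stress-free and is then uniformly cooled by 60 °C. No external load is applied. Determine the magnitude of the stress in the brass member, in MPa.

σ ≈ 17.2 MPa (compressive)

Equilibrium of a rigid end plate with no external load gives equal and opposite internal forces ±P in the two members. Since α_{magnesium alloy} > α_{brass}, cooling drives the magnesium alloy into tension and the brass into compression.
Compatibility of the two members (thermal + elastic change equal): (α₁ − α₂)ΔT = P·[1/(A₁E₁) + 1/(A₂E₂)].
|α₁ − α₂|·ΔT = 8.5×10⁻⁶ × 60 = 0.00051.
1/(A₁E₁) + 1/(A₂E₂) = 1/(2050×98×10³) + 1/(2350×45×10³) = 1.443×10⁻⁸ N⁻¹.
So P = 0.00051 / 1.443×10⁻⁸ = 35.33 kN.
σ_{brass} = P/A₁ = 35330/2050 = 17.24 MPa, compressive.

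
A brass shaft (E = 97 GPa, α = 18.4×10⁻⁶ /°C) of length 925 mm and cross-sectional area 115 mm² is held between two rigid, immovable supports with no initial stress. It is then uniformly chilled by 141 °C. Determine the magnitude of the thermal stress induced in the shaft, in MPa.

σ ≈ 252 MPa (tensile)

With length fixed, the mechanical strain must cancel the thermal strain αΔT = 18.4×10⁻⁶ × 141 = 2594.4×10⁻⁶.
The stress required to suppress this strain is σ = Eε = 97×10³ × 2594.4×10⁻⁶ = 251.7 MPa, tensile since the shaft is trying to contract.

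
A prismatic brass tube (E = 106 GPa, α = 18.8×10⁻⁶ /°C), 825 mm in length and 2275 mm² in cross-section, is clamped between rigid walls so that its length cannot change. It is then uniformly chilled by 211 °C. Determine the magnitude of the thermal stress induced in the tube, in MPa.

With length fixed, the mechanical strain must cancel the thermal strain αΔT = 18.8×10⁻⁶ × 211 = 3966.8×10⁻⁶.
σ = EαΔT = 106×10³ × 18.8×10⁻⁶ × 211 = 420.5 MPa (tensile; the tube is trying to contract).

σ ≈ 420 MPa (tensile)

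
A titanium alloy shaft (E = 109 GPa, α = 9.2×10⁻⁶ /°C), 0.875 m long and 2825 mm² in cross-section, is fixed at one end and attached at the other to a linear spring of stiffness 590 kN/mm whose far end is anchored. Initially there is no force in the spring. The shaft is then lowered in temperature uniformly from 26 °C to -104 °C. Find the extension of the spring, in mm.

δ ≈ 0.391 mm

The unrestrained thermal change is αΔT L = 9.2×10⁻⁶ × 130 × 875 = 1.046 mm.
With a force P in the spring, the elastic change of the shaft is PL/(AE) and that of the spring is P/k; compatibility requires their sum to equal δ_free.
So P = δ_free / [L/(AE) + 1/k] = 1.046 / [ 875/(2825×109×10³) + 1/(590×10³) ].
P = 1.046 / 4.537×10⁻⁶ = 230700 N.
Spring extension = P/k = 230700/(590×10³) = 0.391 mm.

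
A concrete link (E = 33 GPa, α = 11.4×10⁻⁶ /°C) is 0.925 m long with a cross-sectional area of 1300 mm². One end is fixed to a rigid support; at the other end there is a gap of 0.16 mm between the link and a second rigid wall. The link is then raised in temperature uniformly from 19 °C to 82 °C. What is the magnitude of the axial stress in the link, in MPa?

σ ≈ 18 MPa (compressive)

Unrestrained expansion: δ_free = αΔT L = 11.4×10⁻⁶ × 63 × 925 = 0.6643 mm.
This exceeds the 0.16 mm gap, so the wall pushes back. The portion of expansion that must be recovered elastically is δ_free − gap = 0.6643 − 0.16 = 0.5043 mm.
So σ = E(δ_free − g)/L = 33×10³ × 0.5043/925 = 17.99 MPa.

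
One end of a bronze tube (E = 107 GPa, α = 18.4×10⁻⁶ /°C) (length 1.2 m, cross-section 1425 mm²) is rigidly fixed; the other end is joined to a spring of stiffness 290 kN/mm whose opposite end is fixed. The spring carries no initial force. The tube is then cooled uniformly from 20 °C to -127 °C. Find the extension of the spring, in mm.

δ ≈ 0.989 mm

Free thermal contraction: δ_free = αΔT L = 18.4×10⁻⁶ × 147 × 1200 = 3.246 mm.
Let P be the tensile force in the spring. The tube extends elastically by PL/(AE) and the spring stretches by P/k; together these equal δ_free.
So P = δ_free / [L/(AE) + 1/k] = 3.246 / [ 1200/(1425×107×10³) + 1/(290×10³) ].
P = 3.246 / 1.132×10⁻⁵ = 286800 N.
Spring extension = P/k = 286800/(290×10³) = 0.9889 mm.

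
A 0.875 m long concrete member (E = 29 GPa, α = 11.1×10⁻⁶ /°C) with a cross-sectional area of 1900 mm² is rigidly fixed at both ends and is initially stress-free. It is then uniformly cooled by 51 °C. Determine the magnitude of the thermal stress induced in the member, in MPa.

σ ≈ 16.4 MPa (tensile)

Because both ends are immovable the net strain is zero, and the suppressed thermal strain is αΔT = 11.1×10⁻⁶ × 51 = 566.1×10⁻⁶.
σ = EαΔT = 29×10³ × 11.1×10⁻⁶ × 51 = 16.42 MPa (tensile; the member is trying to contract).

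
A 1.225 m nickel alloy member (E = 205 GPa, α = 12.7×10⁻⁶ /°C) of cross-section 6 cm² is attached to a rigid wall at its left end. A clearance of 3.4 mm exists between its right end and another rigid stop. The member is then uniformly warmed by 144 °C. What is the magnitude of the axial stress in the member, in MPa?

σ ≈ 0 MPa

Free thermal elongation = αΔT L = 12.7×10⁻⁶ × 144 × 1225 = 2.24 mm.
Since δ_free = 2.24 mm is less than the 3.4 mm gap, the member never touches the wall. No axial force develops.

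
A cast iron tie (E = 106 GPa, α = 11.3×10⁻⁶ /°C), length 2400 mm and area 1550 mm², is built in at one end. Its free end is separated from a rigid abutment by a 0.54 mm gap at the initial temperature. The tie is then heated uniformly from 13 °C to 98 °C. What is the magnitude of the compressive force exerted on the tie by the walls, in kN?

Unrestrained expansion: δ_free = αΔT L = 11.3×10⁻⁶ × 85 × 2400 = 2.305 mm.
The gap closes (δ_free > 0.54 mm) and the wall then resists a further 2.305 − 0.54 = 1.765 mm of expansion.
Compatibility: PL/(AE) = 1.765 mm, so σ = P/A = E × (1.765/2400) = 77.96 MPa.
P = σA = 77.96 × 1550 = 120.8 kN.

P ≈ 121 kN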